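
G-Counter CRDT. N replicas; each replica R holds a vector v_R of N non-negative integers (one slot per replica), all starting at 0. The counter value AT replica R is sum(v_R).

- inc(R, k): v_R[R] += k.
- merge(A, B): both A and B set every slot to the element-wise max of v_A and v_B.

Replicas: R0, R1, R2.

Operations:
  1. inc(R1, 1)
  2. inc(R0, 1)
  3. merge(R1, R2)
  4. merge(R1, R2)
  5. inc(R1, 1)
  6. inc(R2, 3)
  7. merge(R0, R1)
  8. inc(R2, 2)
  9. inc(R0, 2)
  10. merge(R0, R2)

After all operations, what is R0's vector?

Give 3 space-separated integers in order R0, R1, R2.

Answer: 3 2 5

Derivation:
Op 1: inc R1 by 1 -> R1=(0,1,0) value=1
Op 2: inc R0 by 1 -> R0=(1,0,0) value=1
Op 3: merge R1<->R2 -> R1=(0,1,0) R2=(0,1,0)
Op 4: merge R1<->R2 -> R1=(0,1,0) R2=(0,1,0)
Op 5: inc R1 by 1 -> R1=(0,2,0) value=2
Op 6: inc R2 by 3 -> R2=(0,1,3) value=4
Op 7: merge R0<->R1 -> R0=(1,2,0) R1=(1,2,0)
Op 8: inc R2 by 2 -> R2=(0,1,5) value=6
Op 9: inc R0 by 2 -> R0=(3,2,0) value=5
Op 10: merge R0<->R2 -> R0=(3,2,5) R2=(3,2,5)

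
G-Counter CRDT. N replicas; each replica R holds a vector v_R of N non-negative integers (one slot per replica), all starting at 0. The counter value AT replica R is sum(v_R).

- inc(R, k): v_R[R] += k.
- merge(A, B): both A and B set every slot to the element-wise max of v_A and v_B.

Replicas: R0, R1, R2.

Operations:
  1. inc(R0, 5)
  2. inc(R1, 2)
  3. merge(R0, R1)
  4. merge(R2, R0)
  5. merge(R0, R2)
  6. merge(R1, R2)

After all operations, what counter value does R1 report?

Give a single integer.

Answer: 7

Derivation:
Op 1: inc R0 by 5 -> R0=(5,0,0) value=5
Op 2: inc R1 by 2 -> R1=(0,2,0) value=2
Op 3: merge R0<->R1 -> R0=(5,2,0) R1=(5,2,0)
Op 4: merge R2<->R0 -> R2=(5,2,0) R0=(5,2,0)
Op 5: merge R0<->R2 -> R0=(5,2,0) R2=(5,2,0)
Op 6: merge R1<->R2 -> R1=(5,2,0) R2=(5,2,0)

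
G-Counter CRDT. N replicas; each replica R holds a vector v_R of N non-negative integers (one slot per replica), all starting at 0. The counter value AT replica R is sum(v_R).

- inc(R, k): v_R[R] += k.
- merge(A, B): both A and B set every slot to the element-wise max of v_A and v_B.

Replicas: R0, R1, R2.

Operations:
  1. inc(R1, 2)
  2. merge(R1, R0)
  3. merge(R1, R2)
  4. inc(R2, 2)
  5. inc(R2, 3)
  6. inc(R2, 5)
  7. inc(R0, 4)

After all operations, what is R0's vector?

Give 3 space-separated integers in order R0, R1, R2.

Answer: 4 2 0

Derivation:
Op 1: inc R1 by 2 -> R1=(0,2,0) value=2
Op 2: merge R1<->R0 -> R1=(0,2,0) R0=(0,2,0)
Op 3: merge R1<->R2 -> R1=(0,2,0) R2=(0,2,0)
Op 4: inc R2 by 2 -> R2=(0,2,2) value=4
Op 5: inc R2 by 3 -> R2=(0,2,5) value=7
Op 6: inc R2 by 5 -> R2=(0,2,10) value=12
Op 7: inc R0 by 4 -> R0=(4,2,0) value=6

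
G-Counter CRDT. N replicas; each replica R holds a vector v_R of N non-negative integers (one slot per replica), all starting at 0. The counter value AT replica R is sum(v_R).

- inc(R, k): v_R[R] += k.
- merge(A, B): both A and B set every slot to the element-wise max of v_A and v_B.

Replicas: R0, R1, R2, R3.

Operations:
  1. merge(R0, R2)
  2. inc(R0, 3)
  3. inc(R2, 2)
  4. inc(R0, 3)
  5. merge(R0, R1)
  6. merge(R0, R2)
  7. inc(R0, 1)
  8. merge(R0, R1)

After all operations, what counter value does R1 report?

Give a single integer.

Answer: 9

Derivation:
Op 1: merge R0<->R2 -> R0=(0,0,0,0) R2=(0,0,0,0)
Op 2: inc R0 by 3 -> R0=(3,0,0,0) value=3
Op 3: inc R2 by 2 -> R2=(0,0,2,0) value=2
Op 4: inc R0 by 3 -> R0=(6,0,0,0) value=6
Op 5: merge R0<->R1 -> R0=(6,0,0,0) R1=(6,0,0,0)
Op 6: merge R0<->R2 -> R0=(6,0,2,0) R2=(6,0,2,0)
Op 7: inc R0 by 1 -> R0=(7,0,2,0) value=9
Op 8: merge R0<->R1 -> R0=(7,0,2,0) R1=(7,0,2,0)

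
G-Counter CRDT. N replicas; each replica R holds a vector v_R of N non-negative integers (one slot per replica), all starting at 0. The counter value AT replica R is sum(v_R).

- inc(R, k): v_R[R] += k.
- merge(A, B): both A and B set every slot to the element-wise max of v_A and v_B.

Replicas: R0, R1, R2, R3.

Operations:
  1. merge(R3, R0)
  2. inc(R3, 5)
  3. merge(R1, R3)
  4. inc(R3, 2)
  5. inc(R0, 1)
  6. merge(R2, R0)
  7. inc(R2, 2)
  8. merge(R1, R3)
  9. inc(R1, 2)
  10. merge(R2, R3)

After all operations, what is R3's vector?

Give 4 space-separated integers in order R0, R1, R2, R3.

Op 1: merge R3<->R0 -> R3=(0,0,0,0) R0=(0,0,0,0)
Op 2: inc R3 by 5 -> R3=(0,0,0,5) value=5
Op 3: merge R1<->R3 -> R1=(0,0,0,5) R3=(0,0,0,5)
Op 4: inc R3 by 2 -> R3=(0,0,0,7) value=7
Op 5: inc R0 by 1 -> R0=(1,0,0,0) value=1
Op 6: merge R2<->R0 -> R2=(1,0,0,0) R0=(1,0,0,0)
Op 7: inc R2 by 2 -> R2=(1,0,2,0) value=3
Op 8: merge R1<->R3 -> R1=(0,0,0,7) R3=(0,0,0,7)
Op 9: inc R1 by 2 -> R1=(0,2,0,7) value=9
Op 10: merge R2<->R3 -> R2=(1,0,2,7) R3=(1,0,2,7)

Answer: 1 0 2 7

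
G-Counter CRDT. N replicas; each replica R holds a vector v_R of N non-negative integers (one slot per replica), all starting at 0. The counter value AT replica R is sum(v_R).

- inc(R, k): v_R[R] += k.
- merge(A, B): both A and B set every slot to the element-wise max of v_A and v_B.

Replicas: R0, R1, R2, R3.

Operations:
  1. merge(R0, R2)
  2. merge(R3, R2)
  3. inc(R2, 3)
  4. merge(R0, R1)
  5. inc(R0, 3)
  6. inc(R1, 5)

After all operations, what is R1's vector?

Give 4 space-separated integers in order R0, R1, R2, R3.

Op 1: merge R0<->R2 -> R0=(0,0,0,0) R2=(0,0,0,0)
Op 2: merge R3<->R2 -> R3=(0,0,0,0) R2=(0,0,0,0)
Op 3: inc R2 by 3 -> R2=(0,0,3,0) value=3
Op 4: merge R0<->R1 -> R0=(0,0,0,0) R1=(0,0,0,0)
Op 5: inc R0 by 3 -> R0=(3,0,0,0) value=3
Op 6: inc R1 by 5 -> R1=(0,5,0,0) value=5

Answer: 0 5 0 0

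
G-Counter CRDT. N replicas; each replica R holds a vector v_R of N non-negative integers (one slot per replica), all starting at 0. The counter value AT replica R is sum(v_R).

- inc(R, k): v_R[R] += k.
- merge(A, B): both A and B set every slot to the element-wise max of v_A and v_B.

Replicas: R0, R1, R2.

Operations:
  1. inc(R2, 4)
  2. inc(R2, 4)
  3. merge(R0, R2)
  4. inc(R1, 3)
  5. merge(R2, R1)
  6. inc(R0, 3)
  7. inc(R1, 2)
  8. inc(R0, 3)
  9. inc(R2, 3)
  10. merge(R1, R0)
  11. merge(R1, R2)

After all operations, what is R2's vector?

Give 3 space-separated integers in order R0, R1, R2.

Op 1: inc R2 by 4 -> R2=(0,0,4) value=4
Op 2: inc R2 by 4 -> R2=(0,0,8) value=8
Op 3: merge R0<->R2 -> R0=(0,0,8) R2=(0,0,8)
Op 4: inc R1 by 3 -> R1=(0,3,0) value=3
Op 5: merge R2<->R1 -> R2=(0,3,8) R1=(0,3,8)
Op 6: inc R0 by 3 -> R0=(3,0,8) value=11
Op 7: inc R1 by 2 -> R1=(0,5,8) value=13
Op 8: inc R0 by 3 -> R0=(6,0,8) value=14
Op 9: inc R2 by 3 -> R2=(0,3,11) value=14
Op 10: merge R1<->R0 -> R1=(6,5,8) R0=(6,5,8)
Op 11: merge R1<->R2 -> R1=(6,5,11) R2=(6,5,11)

Answer: 6 5 11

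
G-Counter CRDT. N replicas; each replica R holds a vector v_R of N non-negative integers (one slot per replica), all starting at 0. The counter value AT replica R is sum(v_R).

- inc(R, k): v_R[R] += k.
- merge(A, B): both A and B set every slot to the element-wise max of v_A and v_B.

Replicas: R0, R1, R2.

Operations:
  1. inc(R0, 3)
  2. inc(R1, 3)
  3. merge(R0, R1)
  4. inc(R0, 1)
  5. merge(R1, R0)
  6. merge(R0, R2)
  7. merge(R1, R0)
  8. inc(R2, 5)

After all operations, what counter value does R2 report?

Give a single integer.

Op 1: inc R0 by 3 -> R0=(3,0,0) value=3
Op 2: inc R1 by 3 -> R1=(0,3,0) value=3
Op 3: merge R0<->R1 -> R0=(3,3,0) R1=(3,3,0)
Op 4: inc R0 by 1 -> R0=(4,3,0) value=7
Op 5: merge R1<->R0 -> R1=(4,3,0) R0=(4,3,0)
Op 6: merge R0<->R2 -> R0=(4,3,0) R2=(4,3,0)
Op 7: merge R1<->R0 -> R1=(4,3,0) R0=(4,3,0)
Op 8: inc R2 by 5 -> R2=(4,3,5) value=12

Answer: 12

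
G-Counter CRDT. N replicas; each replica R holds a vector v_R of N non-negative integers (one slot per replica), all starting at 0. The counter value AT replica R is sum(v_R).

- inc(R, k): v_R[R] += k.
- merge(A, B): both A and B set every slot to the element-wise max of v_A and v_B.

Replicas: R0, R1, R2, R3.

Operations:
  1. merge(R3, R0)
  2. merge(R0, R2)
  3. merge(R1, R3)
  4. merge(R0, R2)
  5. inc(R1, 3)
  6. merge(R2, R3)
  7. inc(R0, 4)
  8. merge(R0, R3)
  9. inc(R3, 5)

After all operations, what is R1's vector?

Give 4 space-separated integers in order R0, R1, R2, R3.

Op 1: merge R3<->R0 -> R3=(0,0,0,0) R0=(0,0,0,0)
Op 2: merge R0<->R2 -> R0=(0,0,0,0) R2=(0,0,0,0)
Op 3: merge R1<->R3 -> R1=(0,0,0,0) R3=(0,0,0,0)
Op 4: merge R0<->R2 -> R0=(0,0,0,0) R2=(0,0,0,0)
Op 5: inc R1 by 3 -> R1=(0,3,0,0) value=3
Op 6: merge R2<->R3 -> R2=(0,0,0,0) R3=(0,0,0,0)
Op 7: inc R0 by 4 -> R0=(4,0,0,0) value=4
Op 8: merge R0<->R3 -> R0=(4,0,0,0) R3=(4,0,0,0)
Op 9: inc R3 by 5 -> R3=(4,0,0,5) value=9

Answer: 0 3 0 0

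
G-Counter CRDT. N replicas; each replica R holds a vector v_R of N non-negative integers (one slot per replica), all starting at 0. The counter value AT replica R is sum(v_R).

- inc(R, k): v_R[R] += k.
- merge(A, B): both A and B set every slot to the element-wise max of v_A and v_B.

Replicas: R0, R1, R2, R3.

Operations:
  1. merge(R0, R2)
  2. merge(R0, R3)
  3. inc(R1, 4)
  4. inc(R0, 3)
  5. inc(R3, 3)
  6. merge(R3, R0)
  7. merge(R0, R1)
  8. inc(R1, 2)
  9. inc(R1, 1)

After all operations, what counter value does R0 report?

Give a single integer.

Op 1: merge R0<->R2 -> R0=(0,0,0,0) R2=(0,0,0,0)
Op 2: merge R0<->R3 -> R0=(0,0,0,0) R3=(0,0,0,0)
Op 3: inc R1 by 4 -> R1=(0,4,0,0) value=4
Op 4: inc R0 by 3 -> R0=(3,0,0,0) value=3
Op 5: inc R3 by 3 -> R3=(0,0,0,3) value=3
Op 6: merge R3<->R0 -> R3=(3,0,0,3) R0=(3,0,0,3)
Op 7: merge R0<->R1 -> R0=(3,4,0,3) R1=(3,4,0,3)
Op 8: inc R1 by 2 -> R1=(3,6,0,3) value=12
Op 9: inc R1 by 1 -> R1=(3,7,0,3) value=13

Answer: 10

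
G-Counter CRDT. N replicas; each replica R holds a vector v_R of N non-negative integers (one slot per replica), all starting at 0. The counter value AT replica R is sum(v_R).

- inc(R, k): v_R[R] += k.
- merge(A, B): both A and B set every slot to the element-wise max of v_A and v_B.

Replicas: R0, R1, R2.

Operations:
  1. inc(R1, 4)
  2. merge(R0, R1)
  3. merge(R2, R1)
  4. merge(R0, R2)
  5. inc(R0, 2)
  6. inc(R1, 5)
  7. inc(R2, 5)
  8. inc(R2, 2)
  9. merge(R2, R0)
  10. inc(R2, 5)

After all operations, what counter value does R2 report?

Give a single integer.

Answer: 18

Derivation:
Op 1: inc R1 by 4 -> R1=(0,4,0) value=4
Op 2: merge R0<->R1 -> R0=(0,4,0) R1=(0,4,0)
Op 3: merge R2<->R1 -> R2=(0,4,0) R1=(0,4,0)
Op 4: merge R0<->R2 -> R0=(0,4,0) R2=(0,4,0)
Op 5: inc R0 by 2 -> R0=(2,4,0) value=6
Op 6: inc R1 by 5 -> R1=(0,9,0) value=9
Op 7: inc R2 by 5 -> R2=(0,4,5) value=9
Op 8: inc R2 by 2 -> R2=(0,4,7) value=11
Op 9: merge R2<->R0 -> R2=(2,4,7) R0=(2,4,7)
Op 10: inc R2 by 5 -> R2=(2,4,12) value=18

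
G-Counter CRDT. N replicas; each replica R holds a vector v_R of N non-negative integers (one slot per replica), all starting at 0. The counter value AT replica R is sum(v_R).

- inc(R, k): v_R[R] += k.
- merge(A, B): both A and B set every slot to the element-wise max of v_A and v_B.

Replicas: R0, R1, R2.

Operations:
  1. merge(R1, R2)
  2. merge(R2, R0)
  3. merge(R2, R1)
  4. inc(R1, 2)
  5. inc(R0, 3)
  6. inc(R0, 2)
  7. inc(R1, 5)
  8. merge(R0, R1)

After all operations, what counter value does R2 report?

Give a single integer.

Answer: 0

Derivation:
Op 1: merge R1<->R2 -> R1=(0,0,0) R2=(0,0,0)
Op 2: merge R2<->R0 -> R2=(0,0,0) R0=(0,0,0)
Op 3: merge R2<->R1 -> R2=(0,0,0) R1=(0,0,0)
Op 4: inc R1 by 2 -> R1=(0,2,0) value=2
Op 5: inc R0 by 3 -> R0=(3,0,0) value=3
Op 6: inc R0 by 2 -> R0=(5,0,0) value=5
Op 7: inc R1 by 5 -> R1=(0,7,0) value=7
Op 8: merge R0<->R1 -> R0=(5,7,0) R1=(5,7,0)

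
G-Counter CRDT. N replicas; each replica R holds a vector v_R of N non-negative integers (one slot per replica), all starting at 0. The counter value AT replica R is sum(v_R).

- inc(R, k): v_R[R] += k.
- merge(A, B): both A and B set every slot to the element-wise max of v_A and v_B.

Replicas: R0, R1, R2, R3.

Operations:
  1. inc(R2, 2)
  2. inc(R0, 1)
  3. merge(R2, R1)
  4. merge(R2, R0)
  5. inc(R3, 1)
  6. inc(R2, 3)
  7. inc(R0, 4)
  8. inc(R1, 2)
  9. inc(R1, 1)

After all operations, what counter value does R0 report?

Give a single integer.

Answer: 7

Derivation:
Op 1: inc R2 by 2 -> R2=(0,0,2,0) value=2
Op 2: inc R0 by 1 -> R0=(1,0,0,0) value=1
Op 3: merge R2<->R1 -> R2=(0,0,2,0) R1=(0,0,2,0)
Op 4: merge R2<->R0 -> R2=(1,0,2,0) R0=(1,0,2,0)
Op 5: inc R3 by 1 -> R3=(0,0,0,1) value=1
Op 6: inc R2 by 3 -> R2=(1,0,5,0) value=6
Op 7: inc R0 by 4 -> R0=(5,0,2,0) value=7
Op 8: inc R1 by 2 -> R1=(0,2,2,0) value=4
Op 9: inc R1 by 1 -> R1=(0,3,2,0) value=5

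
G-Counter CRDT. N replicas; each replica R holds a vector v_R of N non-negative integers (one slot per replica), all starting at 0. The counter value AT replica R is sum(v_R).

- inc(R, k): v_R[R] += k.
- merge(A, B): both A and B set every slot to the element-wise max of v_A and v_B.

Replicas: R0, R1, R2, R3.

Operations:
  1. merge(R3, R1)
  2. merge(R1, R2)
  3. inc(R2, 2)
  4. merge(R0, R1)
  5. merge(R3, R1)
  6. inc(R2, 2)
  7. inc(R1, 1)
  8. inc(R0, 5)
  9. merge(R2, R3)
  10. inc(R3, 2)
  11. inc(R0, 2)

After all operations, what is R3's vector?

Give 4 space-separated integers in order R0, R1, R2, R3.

Op 1: merge R3<->R1 -> R3=(0,0,0,0) R1=(0,0,0,0)
Op 2: merge R1<->R2 -> R1=(0,0,0,0) R2=(0,0,0,0)
Op 3: inc R2 by 2 -> R2=(0,0,2,0) value=2
Op 4: merge R0<->R1 -> R0=(0,0,0,0) R1=(0,0,0,0)
Op 5: merge R3<->R1 -> R3=(0,0,0,0) R1=(0,0,0,0)
Op 6: inc R2 by 2 -> R2=(0,0,4,0) value=4
Op 7: inc R1 by 1 -> R1=(0,1,0,0) value=1
Op 8: inc R0 by 5 -> R0=(5,0,0,0) value=5
Op 9: merge R2<->R3 -> R2=(0,0,4,0) R3=(0,0,4,0)
Op 10: inc R3 by 2 -> R3=(0,0,4,2) value=6
Op 11: inc R0 by 2 -> R0=(7,0,0,0) value=7

Answer: 0 0 4 2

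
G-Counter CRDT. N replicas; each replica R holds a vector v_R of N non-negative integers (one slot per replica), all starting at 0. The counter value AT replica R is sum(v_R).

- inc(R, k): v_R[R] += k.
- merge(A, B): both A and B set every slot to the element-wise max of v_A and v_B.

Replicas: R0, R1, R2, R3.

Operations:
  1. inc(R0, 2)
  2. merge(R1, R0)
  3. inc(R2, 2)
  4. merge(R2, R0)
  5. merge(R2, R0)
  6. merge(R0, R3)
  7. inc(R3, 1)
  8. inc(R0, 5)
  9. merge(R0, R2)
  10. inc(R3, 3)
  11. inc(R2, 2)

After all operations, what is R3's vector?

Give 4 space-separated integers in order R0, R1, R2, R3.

Op 1: inc R0 by 2 -> R0=(2,0,0,0) value=2
Op 2: merge R1<->R0 -> R1=(2,0,0,0) R0=(2,0,0,0)
Op 3: inc R2 by 2 -> R2=(0,0,2,0) value=2
Op 4: merge R2<->R0 -> R2=(2,0,2,0) R0=(2,0,2,0)
Op 5: merge R2<->R0 -> R2=(2,0,2,0) R0=(2,0,2,0)
Op 6: merge R0<->R3 -> R0=(2,0,2,0) R3=(2,0,2,0)
Op 7: inc R3 by 1 -> R3=(2,0,2,1) value=5
Op 8: inc R0 by 5 -> R0=(7,0,2,0) value=9
Op 9: merge R0<->R2 -> R0=(7,0,2,0) R2=(7,0,2,0)
Op 10: inc R3 by 3 -> R3=(2,0,2,4) value=8
Op 11: inc R2 by 2 -> R2=(7,0,4,0) value=11

Answer: 2 0 2 4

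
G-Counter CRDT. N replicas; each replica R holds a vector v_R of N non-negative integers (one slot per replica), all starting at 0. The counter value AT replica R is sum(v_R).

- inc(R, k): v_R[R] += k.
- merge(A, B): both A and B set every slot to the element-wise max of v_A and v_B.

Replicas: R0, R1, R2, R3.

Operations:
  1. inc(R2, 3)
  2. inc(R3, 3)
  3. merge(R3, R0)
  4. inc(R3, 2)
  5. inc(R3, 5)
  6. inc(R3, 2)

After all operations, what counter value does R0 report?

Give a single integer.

Op 1: inc R2 by 3 -> R2=(0,0,3,0) value=3
Op 2: inc R3 by 3 -> R3=(0,0,0,3) value=3
Op 3: merge R3<->R0 -> R3=(0,0,0,3) R0=(0,0,0,3)
Op 4: inc R3 by 2 -> R3=(0,0,0,5) value=5
Op 5: inc R3 by 5 -> R3=(0,0,0,10) value=10
Op 6: inc R3 by 2 -> R3=(0,0,0,12) value=12

Answer: 3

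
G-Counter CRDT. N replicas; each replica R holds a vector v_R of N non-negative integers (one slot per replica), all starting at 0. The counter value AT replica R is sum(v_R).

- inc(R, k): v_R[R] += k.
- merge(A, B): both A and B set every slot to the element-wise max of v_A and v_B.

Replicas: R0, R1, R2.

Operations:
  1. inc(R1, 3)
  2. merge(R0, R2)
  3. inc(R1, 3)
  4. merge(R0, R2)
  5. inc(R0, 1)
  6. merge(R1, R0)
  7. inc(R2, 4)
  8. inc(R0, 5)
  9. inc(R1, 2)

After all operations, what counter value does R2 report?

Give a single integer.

Op 1: inc R1 by 3 -> R1=(0,3,0) value=3
Op 2: merge R0<->R2 -> R0=(0,0,0) R2=(0,0,0)
Op 3: inc R1 by 3 -> R1=(0,6,0) value=6
Op 4: merge R0<->R2 -> R0=(0,0,0) R2=(0,0,0)
Op 5: inc R0 by 1 -> R0=(1,0,0) value=1
Op 6: merge R1<->R0 -> R1=(1,6,0) R0=(1,6,0)
Op 7: inc R2 by 4 -> R2=(0,0,4) value=4
Op 8: inc R0 by 5 -> R0=(6,6,0) value=12
Op 9: inc R1 by 2 -> R1=(1,8,0) value=9

Answer: 4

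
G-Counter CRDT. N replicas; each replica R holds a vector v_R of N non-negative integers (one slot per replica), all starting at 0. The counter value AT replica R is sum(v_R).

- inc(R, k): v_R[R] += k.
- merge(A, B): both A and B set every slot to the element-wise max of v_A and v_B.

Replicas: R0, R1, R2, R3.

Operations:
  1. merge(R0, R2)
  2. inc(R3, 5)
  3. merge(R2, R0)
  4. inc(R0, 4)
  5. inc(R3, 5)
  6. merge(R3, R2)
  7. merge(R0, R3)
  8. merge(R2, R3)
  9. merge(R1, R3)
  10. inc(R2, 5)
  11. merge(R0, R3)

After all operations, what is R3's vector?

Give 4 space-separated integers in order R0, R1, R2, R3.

Op 1: merge R0<->R2 -> R0=(0,0,0,0) R2=(0,0,0,0)
Op 2: inc R3 by 5 -> R3=(0,0,0,5) value=5
Op 3: merge R2<->R0 -> R2=(0,0,0,0) R0=(0,0,0,0)
Op 4: inc R0 by 4 -> R0=(4,0,0,0) value=4
Op 5: inc R3 by 5 -> R3=(0,0,0,10) value=10
Op 6: merge R3<->R2 -> R3=(0,0,0,10) R2=(0,0,0,10)
Op 7: merge R0<->R3 -> R0=(4,0,0,10) R3=(4,0,0,10)
Op 8: merge R2<->R3 -> R2=(4,0,0,10) R3=(4,0,0,10)
Op 9: merge R1<->R3 -> R1=(4,0,0,10) R3=(4,0,0,10)
Op 10: inc R2 by 5 -> R2=(4,0,5,10) value=19
Op 11: merge R0<->R3 -> R0=(4,0,0,10) R3=(4,0,0,10)

Answer: 4 0 0 10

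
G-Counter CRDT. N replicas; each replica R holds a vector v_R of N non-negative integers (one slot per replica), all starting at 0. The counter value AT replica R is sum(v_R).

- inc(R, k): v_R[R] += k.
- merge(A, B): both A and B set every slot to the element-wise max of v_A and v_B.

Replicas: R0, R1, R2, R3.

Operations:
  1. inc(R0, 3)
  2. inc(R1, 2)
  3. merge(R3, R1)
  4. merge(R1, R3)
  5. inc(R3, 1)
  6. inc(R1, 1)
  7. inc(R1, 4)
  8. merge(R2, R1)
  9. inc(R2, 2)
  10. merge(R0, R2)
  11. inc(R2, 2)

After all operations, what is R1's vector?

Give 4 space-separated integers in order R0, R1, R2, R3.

Answer: 0 7 0 0

Derivation:
Op 1: inc R0 by 3 -> R0=(3,0,0,0) value=3
Op 2: inc R1 by 2 -> R1=(0,2,0,0) value=2
Op 3: merge R3<->R1 -> R3=(0,2,0,0) R1=(0,2,0,0)
Op 4: merge R1<->R3 -> R1=(0,2,0,0) R3=(0,2,0,0)
Op 5: inc R3 by 1 -> R3=(0,2,0,1) value=3
Op 6: inc R1 by 1 -> R1=(0,3,0,0) value=3
Op 7: inc R1 by 4 -> R1=(0,7,0,0) value=7
Op 8: merge R2<->R1 -> R2=(0,7,0,0) R1=(0,7,0,0)
Op 9: inc R2 by 2 -> R2=(0,7,2,0) value=9
Op 10: merge R0<->R2 -> R0=(3,7,2,0) R2=(3,7,2,0)
Op 11: inc R2 by 2 -> R2=(3,7,4,0) value=14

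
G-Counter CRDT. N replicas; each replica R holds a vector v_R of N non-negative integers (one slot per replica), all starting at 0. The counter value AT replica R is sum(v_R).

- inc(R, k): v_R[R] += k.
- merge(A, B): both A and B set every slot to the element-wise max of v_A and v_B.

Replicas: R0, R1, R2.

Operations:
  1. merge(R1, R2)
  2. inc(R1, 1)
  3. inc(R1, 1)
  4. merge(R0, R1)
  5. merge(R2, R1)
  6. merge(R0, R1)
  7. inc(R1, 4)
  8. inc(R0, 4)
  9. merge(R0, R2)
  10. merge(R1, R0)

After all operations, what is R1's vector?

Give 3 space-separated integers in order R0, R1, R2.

Answer: 4 6 0

Derivation:
Op 1: merge R1<->R2 -> R1=(0,0,0) R2=(0,0,0)
Op 2: inc R1 by 1 -> R1=(0,1,0) value=1
Op 3: inc R1 by 1 -> R1=(0,2,0) value=2
Op 4: merge R0<->R1 -> R0=(0,2,0) R1=(0,2,0)
Op 5: merge R2<->R1 -> R2=(0,2,0) R1=(0,2,0)
Op 6: merge R0<->R1 -> R0=(0,2,0) R1=(0,2,0)
Op 7: inc R1 by 4 -> R1=(0,6,0) value=6
Op 8: inc R0 by 4 -> R0=(4,2,0) value=6
Op 9: merge R0<->R2 -> R0=(4,2,0) R2=(4,2,0)
Op 10: merge R1<->R0 -> R1=(4,6,0) R0=(4,6,0)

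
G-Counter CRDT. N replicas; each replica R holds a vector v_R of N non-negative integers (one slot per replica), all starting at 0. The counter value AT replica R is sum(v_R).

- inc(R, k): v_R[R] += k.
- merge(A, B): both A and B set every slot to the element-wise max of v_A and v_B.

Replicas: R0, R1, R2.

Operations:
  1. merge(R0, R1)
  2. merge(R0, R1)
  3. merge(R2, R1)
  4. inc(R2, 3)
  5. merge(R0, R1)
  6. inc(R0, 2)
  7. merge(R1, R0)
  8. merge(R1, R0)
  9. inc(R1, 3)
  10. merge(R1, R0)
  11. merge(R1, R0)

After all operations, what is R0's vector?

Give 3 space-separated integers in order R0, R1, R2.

Answer: 2 3 0

Derivation:
Op 1: merge R0<->R1 -> R0=(0,0,0) R1=(0,0,0)
Op 2: merge R0<->R1 -> R0=(0,0,0) R1=(0,0,0)
Op 3: merge R2<->R1 -> R2=(0,0,0) R1=(0,0,0)
Op 4: inc R2 by 3 -> R2=(0,0,3) value=3
Op 5: merge R0<->R1 -> R0=(0,0,0) R1=(0,0,0)
Op 6: inc R0 by 2 -> R0=(2,0,0) value=2
Op 7: merge R1<->R0 -> R1=(2,0,0) R0=(2,0,0)
Op 8: merge R1<->R0 -> R1=(2,0,0) R0=(2,0,0)
Op 9: inc R1 by 3 -> R1=(2,3,0) value=5
Op 10: merge R1<->R0 -> R1=(2,3,0) R0=(2,3,0)
Op 11: merge R1<->R0 -> R1=(2,3,0) R0=(2,3,0)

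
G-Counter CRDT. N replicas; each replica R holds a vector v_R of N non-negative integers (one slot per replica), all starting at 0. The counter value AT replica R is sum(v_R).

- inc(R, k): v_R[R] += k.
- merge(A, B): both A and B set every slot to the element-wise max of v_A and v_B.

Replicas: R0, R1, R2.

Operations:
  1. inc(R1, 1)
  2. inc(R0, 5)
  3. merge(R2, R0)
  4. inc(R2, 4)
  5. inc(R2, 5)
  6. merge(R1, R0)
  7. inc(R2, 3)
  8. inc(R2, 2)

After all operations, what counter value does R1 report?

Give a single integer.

Op 1: inc R1 by 1 -> R1=(0,1,0) value=1
Op 2: inc R0 by 5 -> R0=(5,0,0) value=5
Op 3: merge R2<->R0 -> R2=(5,0,0) R0=(5,0,0)
Op 4: inc R2 by 4 -> R2=(5,0,4) value=9
Op 5: inc R2 by 5 -> R2=(5,0,9) value=14
Op 6: merge R1<->R0 -> R1=(5,1,0) R0=(5,1,0)
Op 7: inc R2 by 3 -> R2=(5,0,12) value=17
Op 8: inc R2 by 2 -> R2=(5,0,14) value=19

Answer: 6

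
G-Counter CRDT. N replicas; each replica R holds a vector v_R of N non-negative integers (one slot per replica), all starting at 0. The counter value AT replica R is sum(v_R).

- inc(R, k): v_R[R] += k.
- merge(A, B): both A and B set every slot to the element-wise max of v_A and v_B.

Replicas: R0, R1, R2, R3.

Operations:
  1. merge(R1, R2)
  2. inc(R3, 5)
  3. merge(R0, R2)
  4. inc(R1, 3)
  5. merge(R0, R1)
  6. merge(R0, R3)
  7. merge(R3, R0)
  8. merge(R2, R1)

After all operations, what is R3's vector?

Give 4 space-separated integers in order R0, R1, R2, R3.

Op 1: merge R1<->R2 -> R1=(0,0,0,0) R2=(0,0,0,0)
Op 2: inc R3 by 5 -> R3=(0,0,0,5) value=5
Op 3: merge R0<->R2 -> R0=(0,0,0,0) R2=(0,0,0,0)
Op 4: inc R1 by 3 -> R1=(0,3,0,0) value=3
Op 5: merge R0<->R1 -> R0=(0,3,0,0) R1=(0,3,0,0)
Op 6: merge R0<->R3 -> R0=(0,3,0,5) R3=(0,3,0,5)
Op 7: merge R3<->R0 -> R3=(0,3,0,5) R0=(0,3,0,5)
Op 8: merge R2<->R1 -> R2=(0,3,0,0) R1=(0,3,0,0)

Answer: 0 3 0 5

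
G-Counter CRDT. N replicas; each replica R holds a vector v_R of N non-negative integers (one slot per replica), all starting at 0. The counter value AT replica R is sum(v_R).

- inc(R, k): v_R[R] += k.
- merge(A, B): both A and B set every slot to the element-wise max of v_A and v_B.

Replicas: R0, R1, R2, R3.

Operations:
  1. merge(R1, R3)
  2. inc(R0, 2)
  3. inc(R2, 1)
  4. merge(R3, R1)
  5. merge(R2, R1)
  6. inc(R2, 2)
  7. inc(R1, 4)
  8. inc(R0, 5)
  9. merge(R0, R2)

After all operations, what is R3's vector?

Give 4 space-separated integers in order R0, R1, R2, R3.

Op 1: merge R1<->R3 -> R1=(0,0,0,0) R3=(0,0,0,0)
Op 2: inc R0 by 2 -> R0=(2,0,0,0) value=2
Op 3: inc R2 by 1 -> R2=(0,0,1,0) value=1
Op 4: merge R3<->R1 -> R3=(0,0,0,0) R1=(0,0,0,0)
Op 5: merge R2<->R1 -> R2=(0,0,1,0) R1=(0,0,1,0)
Op 6: inc R2 by 2 -> R2=(0,0,3,0) value=3
Op 7: inc R1 by 4 -> R1=(0,4,1,0) value=5
Op 8: inc R0 by 5 -> R0=(7,0,0,0) value=7
Op 9: merge R0<->R2 -> R0=(7,0,3,0) R2=(7,0,3,0)

Answer: 0 0 0 0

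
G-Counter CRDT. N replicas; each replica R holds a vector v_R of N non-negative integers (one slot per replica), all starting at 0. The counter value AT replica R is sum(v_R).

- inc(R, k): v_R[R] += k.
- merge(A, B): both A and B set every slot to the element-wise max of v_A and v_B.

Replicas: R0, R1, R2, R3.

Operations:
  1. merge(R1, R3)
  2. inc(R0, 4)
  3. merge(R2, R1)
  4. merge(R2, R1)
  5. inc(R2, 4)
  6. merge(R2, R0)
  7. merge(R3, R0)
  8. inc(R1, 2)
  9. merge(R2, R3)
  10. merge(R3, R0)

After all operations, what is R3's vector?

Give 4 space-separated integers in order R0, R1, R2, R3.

Answer: 4 0 4 0

Derivation:
Op 1: merge R1<->R3 -> R1=(0,0,0,0) R3=(0,0,0,0)
Op 2: inc R0 by 4 -> R0=(4,0,0,0) value=4
Op 3: merge R2<->R1 -> R2=(0,0,0,0) R1=(0,0,0,0)
Op 4: merge R2<->R1 -> R2=(0,0,0,0) R1=(0,0,0,0)
Op 5: inc R2 by 4 -> R2=(0,0,4,0) value=4
Op 6: merge R2<->R0 -> R2=(4,0,4,0) R0=(4,0,4,0)
Op 7: merge R3<->R0 -> R3=(4,0,4,0) R0=(4,0,4,0)
Op 8: inc R1 by 2 -> R1=(0,2,0,0) value=2
Op 9: merge R2<->R3 -> R2=(4,0,4,0) R3=(4,0,4,0)
Op 10: merge R3<->R0 -> R3=(4,0,4,0) R0=(4,0,4,0)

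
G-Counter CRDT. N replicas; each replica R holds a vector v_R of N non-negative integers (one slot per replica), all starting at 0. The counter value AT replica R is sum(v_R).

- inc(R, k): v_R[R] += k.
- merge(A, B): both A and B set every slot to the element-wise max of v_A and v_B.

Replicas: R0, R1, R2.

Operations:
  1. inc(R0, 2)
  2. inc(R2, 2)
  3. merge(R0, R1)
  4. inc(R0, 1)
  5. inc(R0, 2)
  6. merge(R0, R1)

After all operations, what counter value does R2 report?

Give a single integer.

Answer: 2

Derivation:
Op 1: inc R0 by 2 -> R0=(2,0,0) value=2
Op 2: inc R2 by 2 -> R2=(0,0,2) value=2
Op 3: merge R0<->R1 -> R0=(2,0,0) R1=(2,0,0)
Op 4: inc R0 by 1 -> R0=(3,0,0) value=3
Op 5: inc R0 by 2 -> R0=(5,0,0) value=5
Op 6: merge R0<->R1 -> R0=(5,0,0) R1=(5,0,0)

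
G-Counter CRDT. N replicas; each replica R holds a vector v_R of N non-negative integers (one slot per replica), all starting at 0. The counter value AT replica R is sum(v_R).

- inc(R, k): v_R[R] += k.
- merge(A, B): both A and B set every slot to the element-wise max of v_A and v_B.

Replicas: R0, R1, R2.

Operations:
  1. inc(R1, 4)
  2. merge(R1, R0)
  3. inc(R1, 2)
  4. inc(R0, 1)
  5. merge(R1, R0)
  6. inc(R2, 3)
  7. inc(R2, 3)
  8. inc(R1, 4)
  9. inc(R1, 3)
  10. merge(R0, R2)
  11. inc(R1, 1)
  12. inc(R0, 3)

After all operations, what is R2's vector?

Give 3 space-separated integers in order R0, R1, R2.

Op 1: inc R1 by 4 -> R1=(0,4,0) value=4
Op 2: merge R1<->R0 -> R1=(0,4,0) R0=(0,4,0)
Op 3: inc R1 by 2 -> R1=(0,6,0) value=6
Op 4: inc R0 by 1 -> R0=(1,4,0) value=5
Op 5: merge R1<->R0 -> R1=(1,6,0) R0=(1,6,0)
Op 6: inc R2 by 3 -> R2=(0,0,3) value=3
Op 7: inc R2 by 3 -> R2=(0,0,6) value=6
Op 8: inc R1 by 4 -> R1=(1,10,0) value=11
Op 9: inc R1 by 3 -> R1=(1,13,0) value=14
Op 10: merge R0<->R2 -> R0=(1,6,6) R2=(1,6,6)
Op 11: inc R1 by 1 -> R1=(1,14,0) value=15
Op 12: inc R0 by 3 -> R0=(4,6,6) value=16

Answer: 1 6 6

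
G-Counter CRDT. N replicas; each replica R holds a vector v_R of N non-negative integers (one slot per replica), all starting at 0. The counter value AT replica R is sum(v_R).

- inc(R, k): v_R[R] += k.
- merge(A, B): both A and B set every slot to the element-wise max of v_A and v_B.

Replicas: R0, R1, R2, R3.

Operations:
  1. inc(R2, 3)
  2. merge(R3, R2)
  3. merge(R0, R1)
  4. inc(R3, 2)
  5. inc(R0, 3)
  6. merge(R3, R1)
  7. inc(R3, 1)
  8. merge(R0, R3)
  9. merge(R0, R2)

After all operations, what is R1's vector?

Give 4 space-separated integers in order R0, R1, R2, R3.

Op 1: inc R2 by 3 -> R2=(0,0,3,0) value=3
Op 2: merge R3<->R2 -> R3=(0,0,3,0) R2=(0,0,3,0)
Op 3: merge R0<->R1 -> R0=(0,0,0,0) R1=(0,0,0,0)
Op 4: inc R3 by 2 -> R3=(0,0,3,2) value=5
Op 5: inc R0 by 3 -> R0=(3,0,0,0) value=3
Op 6: merge R3<->R1 -> R3=(0,0,3,2) R1=(0,0,3,2)
Op 7: inc R3 by 1 -> R3=(0,0,3,3) value=6
Op 8: merge R0<->R3 -> R0=(3,0,3,3) R3=(3,0,3,3)
Op 9: merge R0<->R2 -> R0=(3,0,3,3) R2=(3,0,3,3)

Answer: 0 0 3 2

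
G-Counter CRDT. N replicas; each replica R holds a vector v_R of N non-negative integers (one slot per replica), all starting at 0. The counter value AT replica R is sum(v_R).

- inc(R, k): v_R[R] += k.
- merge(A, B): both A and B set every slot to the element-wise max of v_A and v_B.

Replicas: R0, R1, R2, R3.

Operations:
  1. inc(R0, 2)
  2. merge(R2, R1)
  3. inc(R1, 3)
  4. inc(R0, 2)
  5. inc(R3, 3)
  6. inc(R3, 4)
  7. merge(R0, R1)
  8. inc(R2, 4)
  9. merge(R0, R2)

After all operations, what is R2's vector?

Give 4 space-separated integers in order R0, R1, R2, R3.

Op 1: inc R0 by 2 -> R0=(2,0,0,0) value=2
Op 2: merge R2<->R1 -> R2=(0,0,0,0) R1=(0,0,0,0)
Op 3: inc R1 by 3 -> R1=(0,3,0,0) value=3
Op 4: inc R0 by 2 -> R0=(4,0,0,0) value=4
Op 5: inc R3 by 3 -> R3=(0,0,0,3) value=3
Op 6: inc R3 by 4 -> R3=(0,0,0,7) value=7
Op 7: merge R0<->R1 -> R0=(4,3,0,0) R1=(4,3,0,0)
Op 8: inc R2 by 4 -> R2=(0,0,4,0) value=4
Op 9: merge R0<->R2 -> R0=(4,3,4,0) R2=(4,3,4,0)

Answer: 4 3 4 0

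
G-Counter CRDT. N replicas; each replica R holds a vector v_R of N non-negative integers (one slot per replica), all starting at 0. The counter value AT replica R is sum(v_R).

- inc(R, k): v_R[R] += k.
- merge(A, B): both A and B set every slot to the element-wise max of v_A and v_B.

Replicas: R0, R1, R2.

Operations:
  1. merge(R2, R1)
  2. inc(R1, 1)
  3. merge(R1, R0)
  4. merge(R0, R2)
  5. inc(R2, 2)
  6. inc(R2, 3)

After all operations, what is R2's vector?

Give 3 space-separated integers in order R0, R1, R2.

Op 1: merge R2<->R1 -> R2=(0,0,0) R1=(0,0,0)
Op 2: inc R1 by 1 -> R1=(0,1,0) value=1
Op 3: merge R1<->R0 -> R1=(0,1,0) R0=(0,1,0)
Op 4: merge R0<->R2 -> R0=(0,1,0) R2=(0,1,0)
Op 5: inc R2 by 2 -> R2=(0,1,2) value=3
Op 6: inc R2 by 3 -> R2=(0,1,5) value=6

Answer: 0 1 5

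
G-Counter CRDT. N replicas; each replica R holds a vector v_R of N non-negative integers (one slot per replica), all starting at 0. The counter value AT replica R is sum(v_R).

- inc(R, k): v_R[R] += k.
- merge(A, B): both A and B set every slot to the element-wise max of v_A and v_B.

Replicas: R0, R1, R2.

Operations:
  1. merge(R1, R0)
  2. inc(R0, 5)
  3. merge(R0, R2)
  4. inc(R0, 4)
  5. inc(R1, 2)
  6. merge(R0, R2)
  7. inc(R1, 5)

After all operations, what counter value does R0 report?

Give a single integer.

Answer: 9

Derivation:
Op 1: merge R1<->R0 -> R1=(0,0,0) R0=(0,0,0)
Op 2: inc R0 by 5 -> R0=(5,0,0) value=5
Op 3: merge R0<->R2 -> R0=(5,0,0) R2=(5,0,0)
Op 4: inc R0 by 4 -> R0=(9,0,0) value=9
Op 5: inc R1 by 2 -> R1=(0,2,0) value=2
Op 6: merge R0<->R2 -> R0=(9,0,0) R2=(9,0,0)
Op 7: inc R1 by 5 -> R1=(0,7,0) value=7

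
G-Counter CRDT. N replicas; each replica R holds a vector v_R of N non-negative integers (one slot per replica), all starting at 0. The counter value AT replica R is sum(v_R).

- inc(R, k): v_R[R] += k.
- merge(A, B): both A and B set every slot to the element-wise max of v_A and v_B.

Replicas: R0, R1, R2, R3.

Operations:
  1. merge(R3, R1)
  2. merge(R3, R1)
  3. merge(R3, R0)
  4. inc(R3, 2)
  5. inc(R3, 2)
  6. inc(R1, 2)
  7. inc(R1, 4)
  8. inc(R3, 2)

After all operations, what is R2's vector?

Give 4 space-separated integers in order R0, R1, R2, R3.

Answer: 0 0 0 0

Derivation:
Op 1: merge R3<->R1 -> R3=(0,0,0,0) R1=(0,0,0,0)
Op 2: merge R3<->R1 -> R3=(0,0,0,0) R1=(0,0,0,0)
Op 3: merge R3<->R0 -> R3=(0,0,0,0) R0=(0,0,0,0)
Op 4: inc R3 by 2 -> R3=(0,0,0,2) value=2
Op 5: inc R3 by 2 -> R3=(0,0,0,4) value=4
Op 6: inc R1 by 2 -> R1=(0,2,0,0) value=2
Op 7: inc R1 by 4 -> R1=(0,6,0,0) value=6
Op 8: inc R3 by 2 -> R3=(0,0,0,6) value=6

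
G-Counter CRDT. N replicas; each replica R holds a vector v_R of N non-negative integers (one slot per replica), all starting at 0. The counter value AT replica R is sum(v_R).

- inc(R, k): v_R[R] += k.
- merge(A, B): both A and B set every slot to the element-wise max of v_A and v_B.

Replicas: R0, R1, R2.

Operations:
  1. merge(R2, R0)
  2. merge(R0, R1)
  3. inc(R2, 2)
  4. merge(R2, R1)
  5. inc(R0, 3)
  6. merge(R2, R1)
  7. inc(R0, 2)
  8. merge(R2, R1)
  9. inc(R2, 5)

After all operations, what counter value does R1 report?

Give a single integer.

Answer: 2

Derivation:
Op 1: merge R2<->R0 -> R2=(0,0,0) R0=(0,0,0)
Op 2: merge R0<->R1 -> R0=(0,0,0) R1=(0,0,0)
Op 3: inc R2 by 2 -> R2=(0,0,2) value=2
Op 4: merge R2<->R1 -> R2=(0,0,2) R1=(0,0,2)
Op 5: inc R0 by 3 -> R0=(3,0,0) value=3
Op 6: merge R2<->R1 -> R2=(0,0,2) R1=(0,0,2)
Op 7: inc R0 by 2 -> R0=(5,0,0) value=5
Op 8: merge R2<->R1 -> R2=(0,0,2) R1=(0,0,2)
Op 9: inc R2 by 5 -> R2=(0,0,7) value=7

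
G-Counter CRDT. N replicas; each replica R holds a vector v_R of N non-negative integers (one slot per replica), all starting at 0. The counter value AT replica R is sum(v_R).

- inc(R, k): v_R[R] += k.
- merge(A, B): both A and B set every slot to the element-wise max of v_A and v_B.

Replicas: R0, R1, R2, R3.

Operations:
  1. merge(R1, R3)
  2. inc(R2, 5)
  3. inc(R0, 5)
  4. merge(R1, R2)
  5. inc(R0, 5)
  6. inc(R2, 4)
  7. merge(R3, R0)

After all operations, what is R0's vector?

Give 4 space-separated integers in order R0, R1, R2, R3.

Answer: 10 0 0 0

Derivation:
Op 1: merge R1<->R3 -> R1=(0,0,0,0) R3=(0,0,0,0)
Op 2: inc R2 by 5 -> R2=(0,0,5,0) value=5
Op 3: inc R0 by 5 -> R0=(5,0,0,0) value=5
Op 4: merge R1<->R2 -> R1=(0,0,5,0) R2=(0,0,5,0)
Op 5: inc R0 by 5 -> R0=(10,0,0,0) value=10
Op 6: inc R2 by 4 -> R2=(0,0,9,0) value=9
Op 7: merge R3<->R0 -> R3=(10,0,0,0) R0=(10,0,0,0)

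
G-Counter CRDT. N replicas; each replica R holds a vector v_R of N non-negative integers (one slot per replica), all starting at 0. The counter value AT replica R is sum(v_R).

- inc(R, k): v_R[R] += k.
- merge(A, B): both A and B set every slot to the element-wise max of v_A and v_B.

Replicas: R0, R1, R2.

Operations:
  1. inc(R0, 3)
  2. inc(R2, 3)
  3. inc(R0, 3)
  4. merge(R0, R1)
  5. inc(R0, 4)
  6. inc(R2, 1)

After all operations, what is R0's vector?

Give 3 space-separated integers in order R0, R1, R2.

Answer: 10 0 0

Derivation:
Op 1: inc R0 by 3 -> R0=(3,0,0) value=3
Op 2: inc R2 by 3 -> R2=(0,0,3) value=3
Op 3: inc R0 by 3 -> R0=(6,0,0) value=6
Op 4: merge R0<->R1 -> R0=(6,0,0) R1=(6,0,0)
Op 5: inc R0 by 4 -> R0=(10,0,0) value=10
Op 6: inc R2 by 1 -> R2=(0,0,4) value=4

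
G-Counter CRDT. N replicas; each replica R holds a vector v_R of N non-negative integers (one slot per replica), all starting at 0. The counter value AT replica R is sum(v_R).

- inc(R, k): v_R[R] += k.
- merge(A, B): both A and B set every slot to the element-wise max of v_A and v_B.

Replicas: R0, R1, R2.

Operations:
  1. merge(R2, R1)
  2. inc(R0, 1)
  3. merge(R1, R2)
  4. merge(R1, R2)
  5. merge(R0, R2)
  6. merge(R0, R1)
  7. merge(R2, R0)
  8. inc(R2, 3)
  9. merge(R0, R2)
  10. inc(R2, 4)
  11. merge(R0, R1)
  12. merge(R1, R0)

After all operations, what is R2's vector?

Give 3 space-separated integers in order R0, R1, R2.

Op 1: merge R2<->R1 -> R2=(0,0,0) R1=(0,0,0)
Op 2: inc R0 by 1 -> R0=(1,0,0) value=1
Op 3: merge R1<->R2 -> R1=(0,0,0) R2=(0,0,0)
Op 4: merge R1<->R2 -> R1=(0,0,0) R2=(0,0,0)
Op 5: merge R0<->R2 -> R0=(1,0,0) R2=(1,0,0)
Op 6: merge R0<->R1 -> R0=(1,0,0) R1=(1,0,0)
Op 7: merge R2<->R0 -> R2=(1,0,0) R0=(1,0,0)
Op 8: inc R2 by 3 -> R2=(1,0,3) value=4
Op 9: merge R0<->R2 -> R0=(1,0,3) R2=(1,0,3)
Op 10: inc R2 by 4 -> R2=(1,0,7) value=8
Op 11: merge R0<->R1 -> R0=(1,0,3) R1=(1,0,3)
Op 12: merge R1<->R0 -> R1=(1,0,3) R0=(1,0,3)

Answer: 1 0 7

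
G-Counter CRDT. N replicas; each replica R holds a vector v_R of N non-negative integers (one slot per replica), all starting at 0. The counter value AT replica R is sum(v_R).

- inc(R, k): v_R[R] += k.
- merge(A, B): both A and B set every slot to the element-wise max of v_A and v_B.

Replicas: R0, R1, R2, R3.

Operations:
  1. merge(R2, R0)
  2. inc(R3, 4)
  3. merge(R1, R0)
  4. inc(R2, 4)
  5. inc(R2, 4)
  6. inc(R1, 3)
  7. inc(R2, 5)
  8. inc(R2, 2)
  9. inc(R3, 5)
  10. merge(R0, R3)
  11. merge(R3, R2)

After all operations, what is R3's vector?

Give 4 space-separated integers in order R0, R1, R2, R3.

Op 1: merge R2<->R0 -> R2=(0,0,0,0) R0=(0,0,0,0)
Op 2: inc R3 by 4 -> R3=(0,0,0,4) value=4
Op 3: merge R1<->R0 -> R1=(0,0,0,0) R0=(0,0,0,0)
Op 4: inc R2 by 4 -> R2=(0,0,4,0) value=4
Op 5: inc R2 by 4 -> R2=(0,0,8,0) value=8
Op 6: inc R1 by 3 -> R1=(0,3,0,0) value=3
Op 7: inc R2 by 5 -> R2=(0,0,13,0) value=13
Op 8: inc R2 by 2 -> R2=(0,0,15,0) value=15
Op 9: inc R3 by 5 -> R3=(0,0,0,9) value=9
Op 10: merge R0<->R3 -> R0=(0,0,0,9) R3=(0,0,0,9)
Op 11: merge R3<->R2 -> R3=(0,0,15,9) R2=(0,0,15,9)

Answer: 0 0 15 9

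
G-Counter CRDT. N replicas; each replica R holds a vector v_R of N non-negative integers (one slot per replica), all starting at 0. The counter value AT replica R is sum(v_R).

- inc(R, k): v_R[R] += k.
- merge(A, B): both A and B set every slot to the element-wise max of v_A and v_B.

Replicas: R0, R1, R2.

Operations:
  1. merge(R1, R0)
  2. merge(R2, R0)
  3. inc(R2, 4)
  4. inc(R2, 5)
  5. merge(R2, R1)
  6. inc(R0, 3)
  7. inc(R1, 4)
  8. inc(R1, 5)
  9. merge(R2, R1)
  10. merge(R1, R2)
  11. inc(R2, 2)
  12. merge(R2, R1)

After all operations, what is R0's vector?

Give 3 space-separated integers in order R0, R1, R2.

Op 1: merge R1<->R0 -> R1=(0,0,0) R0=(0,0,0)
Op 2: merge R2<->R0 -> R2=(0,0,0) R0=(0,0,0)
Op 3: inc R2 by 4 -> R2=(0,0,4) value=4
Op 4: inc R2 by 5 -> R2=(0,0,9) value=9
Op 5: merge R2<->R1 -> R2=(0,0,9) R1=(0,0,9)
Op 6: inc R0 by 3 -> R0=(3,0,0) value=3
Op 7: inc R1 by 4 -> R1=(0,4,9) value=13
Op 8: inc R1 by 5 -> R1=(0,9,9) value=18
Op 9: merge R2<->R1 -> R2=(0,9,9) R1=(0,9,9)
Op 10: merge R1<->R2 -> R1=(0,9,9) R2=(0,9,9)
Op 11: inc R2 by 2 -> R2=(0,9,11) value=20
Op 12: merge R2<->R1 -> R2=(0,9,11) R1=(0,9,11)

Answer: 3 0 0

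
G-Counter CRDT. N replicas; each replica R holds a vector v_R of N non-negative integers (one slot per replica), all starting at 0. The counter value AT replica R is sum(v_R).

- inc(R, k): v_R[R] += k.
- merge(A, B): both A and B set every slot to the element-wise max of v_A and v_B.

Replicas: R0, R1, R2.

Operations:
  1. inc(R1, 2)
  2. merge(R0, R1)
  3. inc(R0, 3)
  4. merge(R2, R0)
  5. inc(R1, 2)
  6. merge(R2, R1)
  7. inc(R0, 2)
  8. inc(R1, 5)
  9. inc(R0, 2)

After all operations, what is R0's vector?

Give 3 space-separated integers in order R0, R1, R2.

Op 1: inc R1 by 2 -> R1=(0,2,0) value=2
Op 2: merge R0<->R1 -> R0=(0,2,0) R1=(0,2,0)
Op 3: inc R0 by 3 -> R0=(3,2,0) value=5
Op 4: merge R2<->R0 -> R2=(3,2,0) R0=(3,2,0)
Op 5: inc R1 by 2 -> R1=(0,4,0) value=4
Op 6: merge R2<->R1 -> R2=(3,4,0) R1=(3,4,0)
Op 7: inc R0 by 2 -> R0=(5,2,0) value=7
Op 8: inc R1 by 5 -> R1=(3,9,0) value=12
Op 9: inc R0 by 2 -> R0=(7,2,0) value=9

Answer: 7 2 0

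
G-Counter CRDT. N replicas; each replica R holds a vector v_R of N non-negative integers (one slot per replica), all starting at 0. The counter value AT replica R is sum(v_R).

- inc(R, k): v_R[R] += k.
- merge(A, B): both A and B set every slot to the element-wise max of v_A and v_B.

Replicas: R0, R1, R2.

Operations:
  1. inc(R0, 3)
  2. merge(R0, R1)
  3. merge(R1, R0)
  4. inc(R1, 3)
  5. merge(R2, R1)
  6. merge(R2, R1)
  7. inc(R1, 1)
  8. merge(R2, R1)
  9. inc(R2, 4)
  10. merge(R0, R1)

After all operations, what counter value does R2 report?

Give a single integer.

Answer: 11

Derivation:
Op 1: inc R0 by 3 -> R0=(3,0,0) value=3
Op 2: merge R0<->R1 -> R0=(3,0,0) R1=(3,0,0)
Op 3: merge R1<->R0 -> R1=(3,0,0) R0=(3,0,0)
Op 4: inc R1 by 3 -> R1=(3,3,0) value=6
Op 5: merge R2<->R1 -> R2=(3,3,0) R1=(3,3,0)
Op 6: merge R2<->R1 -> R2=(3,3,0) R1=(3,3,0)
Op 7: inc R1 by 1 -> R1=(3,4,0) value=7
Op 8: merge R2<->R1 -> R2=(3,4,0) R1=(3,4,0)
Op 9: inc R2 by 4 -> R2=(3,4,4) value=11
Op 10: merge R0<->R1 -> R0=(3,4,0) R1=(3,4,0)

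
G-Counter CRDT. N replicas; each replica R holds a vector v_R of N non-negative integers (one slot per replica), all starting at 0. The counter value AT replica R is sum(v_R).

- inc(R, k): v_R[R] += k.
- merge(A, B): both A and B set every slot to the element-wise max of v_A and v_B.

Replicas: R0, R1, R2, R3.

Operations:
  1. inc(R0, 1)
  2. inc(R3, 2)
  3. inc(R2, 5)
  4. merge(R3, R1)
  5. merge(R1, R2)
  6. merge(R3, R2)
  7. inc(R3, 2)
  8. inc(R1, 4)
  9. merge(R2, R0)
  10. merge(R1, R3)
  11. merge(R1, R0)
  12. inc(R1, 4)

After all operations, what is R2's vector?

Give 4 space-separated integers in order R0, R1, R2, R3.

Answer: 1 0 5 2

Derivation:
Op 1: inc R0 by 1 -> R0=(1,0,0,0) value=1
Op 2: inc R3 by 2 -> R3=(0,0,0,2) value=2
Op 3: inc R2 by 5 -> R2=(0,0,5,0) value=5
Op 4: merge R3<->R1 -> R3=(0,0,0,2) R1=(0,0,0,2)
Op 5: merge R1<->R2 -> R1=(0,0,5,2) R2=(0,0,5,2)
Op 6: merge R3<->R2 -> R3=(0,0,5,2) R2=(0,0,5,2)
Op 7: inc R3 by 2 -> R3=(0,0,5,4) value=9
Op 8: inc R1 by 4 -> R1=(0,4,5,2) value=11
Op 9: merge R2<->R0 -> R2=(1,0,5,2) R0=(1,0,5,2)
Op 10: merge R1<->R3 -> R1=(0,4,5,4) R3=(0,4,5,4)
Op 11: merge R1<->R0 -> R1=(1,4,5,4) R0=(1,4,5,4)
Op 12: inc R1 by 4 -> R1=(1,8,5,4) value=18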